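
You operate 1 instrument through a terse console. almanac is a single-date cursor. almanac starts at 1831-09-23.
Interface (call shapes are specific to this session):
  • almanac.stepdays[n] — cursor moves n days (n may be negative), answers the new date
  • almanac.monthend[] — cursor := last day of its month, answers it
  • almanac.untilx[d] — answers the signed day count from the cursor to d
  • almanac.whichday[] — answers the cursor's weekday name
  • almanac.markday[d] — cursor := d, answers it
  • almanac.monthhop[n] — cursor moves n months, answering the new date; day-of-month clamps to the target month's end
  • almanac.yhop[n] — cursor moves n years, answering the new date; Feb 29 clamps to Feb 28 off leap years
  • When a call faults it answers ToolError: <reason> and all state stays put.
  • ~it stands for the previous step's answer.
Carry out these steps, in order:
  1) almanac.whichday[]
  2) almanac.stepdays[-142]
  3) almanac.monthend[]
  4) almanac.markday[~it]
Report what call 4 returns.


-> whichday()
<- Friday
-> stepdays(n='-142')
<- 1831-05-04
-> monthend()
<- 1831-05-31
-> markday(d='~it')
<- 1831-05-31

Answer: 1831-05-31


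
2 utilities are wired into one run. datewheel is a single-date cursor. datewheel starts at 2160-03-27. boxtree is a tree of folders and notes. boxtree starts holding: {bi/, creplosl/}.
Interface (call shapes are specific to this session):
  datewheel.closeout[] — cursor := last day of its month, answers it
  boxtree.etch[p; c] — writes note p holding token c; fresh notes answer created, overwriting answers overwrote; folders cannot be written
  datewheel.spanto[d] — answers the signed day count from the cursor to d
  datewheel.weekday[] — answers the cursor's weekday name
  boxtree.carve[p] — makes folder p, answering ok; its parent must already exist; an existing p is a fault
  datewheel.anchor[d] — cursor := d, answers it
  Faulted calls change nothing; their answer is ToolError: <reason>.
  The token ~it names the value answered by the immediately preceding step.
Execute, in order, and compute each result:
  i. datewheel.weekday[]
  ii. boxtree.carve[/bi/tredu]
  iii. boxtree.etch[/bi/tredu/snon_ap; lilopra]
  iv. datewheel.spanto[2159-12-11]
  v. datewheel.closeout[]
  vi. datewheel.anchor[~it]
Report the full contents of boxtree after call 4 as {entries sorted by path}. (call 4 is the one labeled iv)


# 1. datewheel.weekday() : Thursday
# 2. boxtree.carve(p→/bi/tredu) : ok
# 3. boxtree.etch(p→/bi/tredu/snon_ap, c→lilopra) : created
# 4. datewheel.spanto(d→2159-12-11) : -107
# 5. datewheel.closeout() : 2160-03-31
# 6. datewheel.anchor(d→~it) : 2160-03-31

Answer: {bi/, bi/tredu/, bi/tredu/snon_ap=lilopra, creplosl/}


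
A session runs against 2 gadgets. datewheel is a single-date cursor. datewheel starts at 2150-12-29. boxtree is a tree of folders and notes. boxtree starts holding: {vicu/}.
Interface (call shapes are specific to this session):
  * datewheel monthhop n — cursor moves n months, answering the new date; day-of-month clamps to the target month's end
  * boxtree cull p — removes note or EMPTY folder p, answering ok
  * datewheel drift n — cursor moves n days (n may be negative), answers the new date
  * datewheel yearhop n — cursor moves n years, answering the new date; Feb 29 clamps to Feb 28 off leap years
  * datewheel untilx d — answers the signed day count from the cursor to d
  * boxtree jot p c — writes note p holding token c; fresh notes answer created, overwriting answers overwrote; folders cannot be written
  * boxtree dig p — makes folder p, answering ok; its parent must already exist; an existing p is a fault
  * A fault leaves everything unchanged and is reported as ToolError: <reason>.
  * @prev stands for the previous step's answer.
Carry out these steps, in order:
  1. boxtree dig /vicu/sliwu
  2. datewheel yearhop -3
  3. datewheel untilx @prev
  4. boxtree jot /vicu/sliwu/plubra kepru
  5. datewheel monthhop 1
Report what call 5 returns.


Answer: 2148-01-29

Derivation:
Act: boxtree dig[p→/vicu/sliwu]
Obs: ok
Act: datewheel yearhop[n→-3]
Obs: 2147-12-29
Act: datewheel untilx[d→@prev]
Obs: 0
Act: boxtree jot[p→/vicu/sliwu/plubra; c→kepru]
Obs: created
Act: datewheel monthhop[n→1]
Obs: 2148-01-29


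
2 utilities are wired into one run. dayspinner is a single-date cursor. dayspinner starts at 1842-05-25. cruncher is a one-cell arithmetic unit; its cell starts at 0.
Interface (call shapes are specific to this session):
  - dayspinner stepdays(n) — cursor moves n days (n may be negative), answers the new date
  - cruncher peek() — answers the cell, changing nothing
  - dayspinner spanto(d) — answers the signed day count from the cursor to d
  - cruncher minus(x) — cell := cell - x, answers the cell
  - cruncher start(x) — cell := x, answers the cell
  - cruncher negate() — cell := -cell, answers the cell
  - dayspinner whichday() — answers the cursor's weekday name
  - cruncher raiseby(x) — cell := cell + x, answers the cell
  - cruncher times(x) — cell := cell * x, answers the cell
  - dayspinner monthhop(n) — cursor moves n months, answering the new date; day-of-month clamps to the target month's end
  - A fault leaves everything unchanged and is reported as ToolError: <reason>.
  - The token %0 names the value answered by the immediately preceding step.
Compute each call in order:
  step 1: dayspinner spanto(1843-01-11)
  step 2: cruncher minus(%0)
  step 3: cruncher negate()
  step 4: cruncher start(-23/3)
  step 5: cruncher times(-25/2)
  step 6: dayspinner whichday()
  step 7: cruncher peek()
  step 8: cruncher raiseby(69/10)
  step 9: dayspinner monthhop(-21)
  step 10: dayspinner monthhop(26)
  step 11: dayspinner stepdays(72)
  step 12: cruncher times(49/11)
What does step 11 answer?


% dayspinner spanto(d='1843-01-11') -> 231
% cruncher minus(x='%0') -> -231
% cruncher negate() -> 231
% cruncher start(x='-23/3') -> -23/3
% cruncher times(x='-25/2') -> 575/6
% dayspinner whichday() -> Wednesday
% cruncher peek() -> 575/6
% cruncher raiseby(x='69/10') -> 1541/15
% dayspinner monthhop(n='-21') -> 1840-08-25
% dayspinner monthhop(n='26') -> 1842-10-25
% dayspinner stepdays(n='72') -> 1843-01-05
% cruncher times(x='49/11') -> 75509/165

Answer: 1843-01-05


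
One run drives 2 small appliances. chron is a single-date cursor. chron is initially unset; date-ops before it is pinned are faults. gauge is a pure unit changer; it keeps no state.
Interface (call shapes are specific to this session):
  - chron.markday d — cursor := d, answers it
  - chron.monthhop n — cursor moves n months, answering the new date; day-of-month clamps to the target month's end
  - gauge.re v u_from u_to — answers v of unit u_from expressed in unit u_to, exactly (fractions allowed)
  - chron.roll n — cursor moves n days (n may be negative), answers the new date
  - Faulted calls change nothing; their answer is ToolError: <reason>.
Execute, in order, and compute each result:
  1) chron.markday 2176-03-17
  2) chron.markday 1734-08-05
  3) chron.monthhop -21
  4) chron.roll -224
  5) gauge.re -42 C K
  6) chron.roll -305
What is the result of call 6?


~$ markday d: 2176-03-17
= 2176-03-17
~$ markday d: 1734-08-05
= 1734-08-05
~$ monthhop n: -21
= 1732-11-05
~$ roll n: -224
= 1732-03-26
~$ re v: -42 u_from: C u_to: K
= 4623/20
~$ roll n: -305
= 1731-05-26

Answer: 1731-05-26


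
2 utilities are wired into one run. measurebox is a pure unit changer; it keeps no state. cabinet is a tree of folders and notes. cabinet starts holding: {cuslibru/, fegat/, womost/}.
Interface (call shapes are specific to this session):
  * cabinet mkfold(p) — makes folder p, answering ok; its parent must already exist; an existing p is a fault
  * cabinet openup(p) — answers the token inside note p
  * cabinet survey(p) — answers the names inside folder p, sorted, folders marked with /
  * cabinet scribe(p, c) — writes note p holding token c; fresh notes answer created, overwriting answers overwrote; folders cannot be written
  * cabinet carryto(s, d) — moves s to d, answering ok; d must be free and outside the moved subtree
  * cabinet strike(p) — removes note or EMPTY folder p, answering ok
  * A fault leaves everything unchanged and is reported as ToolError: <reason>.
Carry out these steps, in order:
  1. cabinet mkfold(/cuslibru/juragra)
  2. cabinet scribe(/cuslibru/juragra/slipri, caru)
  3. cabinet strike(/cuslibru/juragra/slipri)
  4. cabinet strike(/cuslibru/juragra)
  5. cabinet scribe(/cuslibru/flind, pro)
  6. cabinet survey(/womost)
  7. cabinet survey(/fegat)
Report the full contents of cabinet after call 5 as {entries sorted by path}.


Do: cabinet mkfold[p='/cuslibru/juragra']
See: ok
Do: cabinet scribe[p='/cuslibru/juragra/slipri'; c='caru']
See: created
Do: cabinet strike[p='/cuslibru/juragra/slipri']
See: ok
Do: cabinet strike[p='/cuslibru/juragra']
See: ok
Do: cabinet scribe[p='/cuslibru/flind'; c='pro']
See: created
Do: cabinet survey[p='/womost']
See: []
Do: cabinet survey[p='/fegat']
See: []

Answer: {cuslibru/, cuslibru/flind=pro, fegat/, womost/}


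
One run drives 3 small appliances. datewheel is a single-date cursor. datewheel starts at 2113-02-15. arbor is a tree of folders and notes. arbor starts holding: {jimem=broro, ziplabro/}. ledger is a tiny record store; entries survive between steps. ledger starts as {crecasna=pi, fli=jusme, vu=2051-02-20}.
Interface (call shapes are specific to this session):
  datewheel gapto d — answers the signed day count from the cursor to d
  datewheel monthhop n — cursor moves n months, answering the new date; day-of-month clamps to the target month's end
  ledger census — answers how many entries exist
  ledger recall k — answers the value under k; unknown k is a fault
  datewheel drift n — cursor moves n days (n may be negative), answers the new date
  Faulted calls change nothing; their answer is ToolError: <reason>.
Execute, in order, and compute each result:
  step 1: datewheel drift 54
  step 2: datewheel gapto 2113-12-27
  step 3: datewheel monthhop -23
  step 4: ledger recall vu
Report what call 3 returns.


Invoking datewheel drift with n=54, and observe 2113-04-10.
Now I run datewheel gapto with d=2113-12-27, → 261.
Next I call datewheel monthhop with n=-23, yielding 2111-05-10.
Invoking ledger recall with k=vu, yielding 2051-02-20.

Answer: 2111-05-10


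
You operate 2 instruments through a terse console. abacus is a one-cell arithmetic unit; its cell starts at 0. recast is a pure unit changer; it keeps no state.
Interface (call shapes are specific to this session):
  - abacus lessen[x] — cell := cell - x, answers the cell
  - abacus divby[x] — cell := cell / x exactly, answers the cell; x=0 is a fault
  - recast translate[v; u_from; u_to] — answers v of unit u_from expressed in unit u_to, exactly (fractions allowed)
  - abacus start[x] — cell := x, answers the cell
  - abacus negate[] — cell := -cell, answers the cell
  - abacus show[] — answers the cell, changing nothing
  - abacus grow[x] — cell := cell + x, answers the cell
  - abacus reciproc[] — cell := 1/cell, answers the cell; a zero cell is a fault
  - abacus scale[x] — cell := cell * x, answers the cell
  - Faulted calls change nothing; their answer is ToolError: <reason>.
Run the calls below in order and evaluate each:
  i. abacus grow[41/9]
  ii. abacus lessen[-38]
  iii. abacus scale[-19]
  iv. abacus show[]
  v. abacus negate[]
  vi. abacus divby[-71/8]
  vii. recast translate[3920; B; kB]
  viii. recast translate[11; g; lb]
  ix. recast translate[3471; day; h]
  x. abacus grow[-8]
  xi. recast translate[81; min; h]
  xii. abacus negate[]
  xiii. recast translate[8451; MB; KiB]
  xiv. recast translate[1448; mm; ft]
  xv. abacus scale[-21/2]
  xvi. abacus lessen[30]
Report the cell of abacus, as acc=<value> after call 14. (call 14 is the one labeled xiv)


Answer: acc=63328/639

Derivation:
~$ abacus grow x→41/9
  41/9
~$ abacus lessen x→-38
  383/9
~$ abacus scale x→-19
  -7277/9
~$ abacus show
  -7277/9
~$ abacus negate
  7277/9
~$ abacus divby x→-71/8
  -58216/639
~$ recast translate v→3920 u_from→B u_to→kB
  98/25
~$ recast translate v→11 u_from→g u_to→lb
  100000/4123567
~$ recast translate v→3471 u_from→day u_to→h
  83304
~$ abacus grow x→-8
  -63328/639
~$ recast translate v→81 u_from→min u_to→h
  27/20
~$ abacus negate
  63328/639
~$ recast translate v→8451 u_from→MB u_to→KiB
  132046875/16
~$ recast translate v→1448 u_from→mm u_to→ft
  1810/381
~$ abacus scale x→-21/2
  -221648/213
~$ abacus lessen x→30
  -228038/213


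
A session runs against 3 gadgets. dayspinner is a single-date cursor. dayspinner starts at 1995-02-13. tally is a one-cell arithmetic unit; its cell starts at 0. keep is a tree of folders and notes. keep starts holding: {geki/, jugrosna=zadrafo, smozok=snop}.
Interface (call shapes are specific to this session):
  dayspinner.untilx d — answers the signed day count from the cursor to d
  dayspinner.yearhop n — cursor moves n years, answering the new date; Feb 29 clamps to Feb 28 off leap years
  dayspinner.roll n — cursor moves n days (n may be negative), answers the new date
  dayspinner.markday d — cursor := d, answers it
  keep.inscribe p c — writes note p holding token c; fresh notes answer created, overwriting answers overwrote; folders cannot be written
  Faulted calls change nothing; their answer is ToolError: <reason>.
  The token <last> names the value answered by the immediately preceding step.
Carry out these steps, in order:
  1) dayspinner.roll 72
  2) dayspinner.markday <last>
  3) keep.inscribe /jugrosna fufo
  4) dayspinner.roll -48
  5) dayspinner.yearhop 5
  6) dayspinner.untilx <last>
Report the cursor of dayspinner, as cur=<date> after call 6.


I run roll with n→72, and get 1995-04-26.
Invoking markday with d→<last>, → 1995-04-26.
Now I run inscribe with p→/jugrosna, c→fufo, and get overwrote.
Next I call roll with n→-48, which returns 1995-03-09.
I invoke yearhop with n→5, yielding 2000-03-09.
Then untilx with d→<last>, which returns 0.

Answer: cur=2000-03-09


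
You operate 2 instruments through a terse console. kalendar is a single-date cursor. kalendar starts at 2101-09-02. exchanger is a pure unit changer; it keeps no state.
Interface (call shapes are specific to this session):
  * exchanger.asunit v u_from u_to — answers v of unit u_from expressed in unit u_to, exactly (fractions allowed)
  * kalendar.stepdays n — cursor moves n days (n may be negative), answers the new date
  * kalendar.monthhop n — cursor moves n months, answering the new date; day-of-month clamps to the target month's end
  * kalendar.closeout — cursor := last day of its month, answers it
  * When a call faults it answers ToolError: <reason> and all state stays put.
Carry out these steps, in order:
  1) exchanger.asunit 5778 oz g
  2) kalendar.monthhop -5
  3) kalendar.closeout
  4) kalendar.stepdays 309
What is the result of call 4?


Answer: 2102-03-05

Derivation:
Step: exchanger.asunit[5778; oz; g]
Result: 131042835693/800000
Step: kalendar.monthhop[-5]
Result: 2101-04-02
Step: kalendar.closeout[]
Result: 2101-04-30
Step: kalendar.stepdays[309]
Result: 2102-03-05


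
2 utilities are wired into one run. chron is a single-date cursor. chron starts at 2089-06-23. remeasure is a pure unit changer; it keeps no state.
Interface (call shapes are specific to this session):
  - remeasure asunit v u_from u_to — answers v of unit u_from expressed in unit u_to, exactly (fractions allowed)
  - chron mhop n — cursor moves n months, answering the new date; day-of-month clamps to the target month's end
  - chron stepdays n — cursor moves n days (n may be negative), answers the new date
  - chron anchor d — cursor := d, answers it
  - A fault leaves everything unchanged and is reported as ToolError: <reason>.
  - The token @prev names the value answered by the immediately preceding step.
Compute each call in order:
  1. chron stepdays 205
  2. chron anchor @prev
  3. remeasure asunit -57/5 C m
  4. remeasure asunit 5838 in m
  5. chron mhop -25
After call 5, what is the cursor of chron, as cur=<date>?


Answer: cur=2087-12-14

Derivation:
CALL chron stepdays[n=205]
RET  2090-01-14
CALL chron anchor[d=@prev]
RET  2090-01-14
CALL remeasure asunit[v=-57/5; u_from=C; u_to=m]
RET  ToolError: incompatible units
CALL remeasure asunit[v=5838; u_from=in; u_to=m]
RET  370713/2500
CALL chron mhop[n=-25]
RET  2087-12-14


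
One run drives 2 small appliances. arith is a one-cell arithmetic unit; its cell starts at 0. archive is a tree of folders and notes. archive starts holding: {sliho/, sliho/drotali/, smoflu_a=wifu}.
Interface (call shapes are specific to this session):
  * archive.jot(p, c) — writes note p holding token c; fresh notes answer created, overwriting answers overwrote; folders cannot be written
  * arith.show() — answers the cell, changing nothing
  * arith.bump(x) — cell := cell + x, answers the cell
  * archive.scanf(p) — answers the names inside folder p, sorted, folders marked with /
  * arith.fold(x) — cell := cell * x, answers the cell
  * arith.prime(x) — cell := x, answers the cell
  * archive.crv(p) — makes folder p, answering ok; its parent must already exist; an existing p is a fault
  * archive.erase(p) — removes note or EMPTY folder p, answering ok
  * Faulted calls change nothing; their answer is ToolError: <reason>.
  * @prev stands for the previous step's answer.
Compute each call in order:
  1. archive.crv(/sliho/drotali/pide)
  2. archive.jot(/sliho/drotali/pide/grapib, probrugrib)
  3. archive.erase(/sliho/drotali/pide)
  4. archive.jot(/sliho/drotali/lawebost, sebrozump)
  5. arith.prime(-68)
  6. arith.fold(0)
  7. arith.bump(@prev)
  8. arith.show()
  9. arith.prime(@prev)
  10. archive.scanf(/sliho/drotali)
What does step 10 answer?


% crv /sliho/drotali/pide
:: ok
% jot /sliho/drotali/pide/grapib probrugrib
:: created
% erase /sliho/drotali/pide
:: ToolError: not empty
% jot /sliho/drotali/lawebost sebrozump
:: created
% prime -68
:: -68
% fold 0
:: 0
% bump @prev
:: 0
% show
:: 0
% prime @prev
:: 0
% scanf /sliho/drotali
:: [lawebost, pide/]

Answer: [lawebost, pide/]


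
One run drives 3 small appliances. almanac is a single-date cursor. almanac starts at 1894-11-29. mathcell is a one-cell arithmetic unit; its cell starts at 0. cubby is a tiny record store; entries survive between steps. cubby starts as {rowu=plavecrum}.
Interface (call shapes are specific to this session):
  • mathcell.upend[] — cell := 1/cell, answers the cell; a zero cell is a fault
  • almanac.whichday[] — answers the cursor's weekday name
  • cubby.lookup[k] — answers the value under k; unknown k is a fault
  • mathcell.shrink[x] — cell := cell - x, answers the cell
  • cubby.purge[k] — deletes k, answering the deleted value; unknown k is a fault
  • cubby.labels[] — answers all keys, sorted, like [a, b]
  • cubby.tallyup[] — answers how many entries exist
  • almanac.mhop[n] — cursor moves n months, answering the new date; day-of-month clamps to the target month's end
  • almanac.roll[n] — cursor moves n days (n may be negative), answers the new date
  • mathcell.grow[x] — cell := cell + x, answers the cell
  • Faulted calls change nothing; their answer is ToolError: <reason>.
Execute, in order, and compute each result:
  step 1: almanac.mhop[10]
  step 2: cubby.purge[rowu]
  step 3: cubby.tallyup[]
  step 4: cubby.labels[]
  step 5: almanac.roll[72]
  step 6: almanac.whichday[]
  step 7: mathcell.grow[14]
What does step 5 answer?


Answer: 1895-12-10

Derivation:
# 1. almanac.mhop(n='10') == 1895-09-29
# 2. cubby.purge(k='rowu') == plavecrum
# 3. cubby.tallyup() == 0
# 4. cubby.labels() == []
# 5. almanac.roll(n='72') == 1895-12-10
# 6. almanac.whichday() == Tuesday
# 7. mathcell.grow(x='14') == 14


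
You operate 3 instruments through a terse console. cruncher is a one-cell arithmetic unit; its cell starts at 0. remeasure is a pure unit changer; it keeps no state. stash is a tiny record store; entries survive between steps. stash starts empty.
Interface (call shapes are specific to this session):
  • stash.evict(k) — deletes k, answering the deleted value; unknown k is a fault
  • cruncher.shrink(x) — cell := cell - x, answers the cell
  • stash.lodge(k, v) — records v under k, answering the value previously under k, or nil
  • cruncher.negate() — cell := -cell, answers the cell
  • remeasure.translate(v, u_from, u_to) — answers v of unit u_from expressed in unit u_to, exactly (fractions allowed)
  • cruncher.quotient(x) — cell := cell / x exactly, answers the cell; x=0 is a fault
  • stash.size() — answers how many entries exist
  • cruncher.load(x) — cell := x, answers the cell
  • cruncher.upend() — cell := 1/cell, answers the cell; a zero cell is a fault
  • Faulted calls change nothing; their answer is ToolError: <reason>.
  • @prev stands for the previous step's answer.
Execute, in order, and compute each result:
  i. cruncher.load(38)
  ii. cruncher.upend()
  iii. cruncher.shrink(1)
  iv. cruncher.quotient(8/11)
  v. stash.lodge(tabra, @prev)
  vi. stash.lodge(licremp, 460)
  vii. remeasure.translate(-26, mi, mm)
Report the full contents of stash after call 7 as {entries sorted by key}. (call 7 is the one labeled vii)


Answer: {licremp=460, tabra=-407/304}

Derivation:
>>> cruncher.load x: 38
[out] 38
>>> cruncher.upend
[out] 1/38
>>> cruncher.shrink x: 1
[out] -37/38
>>> cruncher.quotient x: 8/11
[out] -407/304
>>> stash.lodge k: tabra v: @prev
[out] nil
>>> stash.lodge k: licremp v: 460
[out] nil
>>> remeasure.translate v: -26 u_from: mi u_to: mm
[out] -41842944


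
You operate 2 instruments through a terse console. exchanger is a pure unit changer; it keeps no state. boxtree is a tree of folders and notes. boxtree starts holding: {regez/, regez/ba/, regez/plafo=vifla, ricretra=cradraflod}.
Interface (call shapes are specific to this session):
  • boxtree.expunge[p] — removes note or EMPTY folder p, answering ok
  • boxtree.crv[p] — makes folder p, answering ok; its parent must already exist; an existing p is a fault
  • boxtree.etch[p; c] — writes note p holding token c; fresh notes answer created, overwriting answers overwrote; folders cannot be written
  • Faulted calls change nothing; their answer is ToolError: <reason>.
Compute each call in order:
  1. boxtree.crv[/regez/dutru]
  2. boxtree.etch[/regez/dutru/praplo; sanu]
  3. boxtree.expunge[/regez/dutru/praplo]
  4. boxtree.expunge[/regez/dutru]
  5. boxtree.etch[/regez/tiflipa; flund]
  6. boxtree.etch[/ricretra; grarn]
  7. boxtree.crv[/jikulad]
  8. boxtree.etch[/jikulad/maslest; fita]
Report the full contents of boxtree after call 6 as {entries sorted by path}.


I invoke crv on p→/regez/dutru, yielding ok.
Invoking etch on p→/regez/dutru/praplo, c→sanu: created.
Calling expunge on p→/regez/dutru/praplo, yielding ok.
Now I run expunge on p→/regez/dutru, and observe ok.
I try etch on p→/regez/tiflipa, c→flund, and see created.
I call etch on p→/ricretra, c→grarn: overwrote.
Then crv on p→/jikulad, and see ok.
I invoke etch on p→/jikulad/maslest, c→fita, — result: created.

Answer: {regez/, regez/ba/, regez/plafo=vifla, regez/tiflipa=flund, ricretra=grarn}


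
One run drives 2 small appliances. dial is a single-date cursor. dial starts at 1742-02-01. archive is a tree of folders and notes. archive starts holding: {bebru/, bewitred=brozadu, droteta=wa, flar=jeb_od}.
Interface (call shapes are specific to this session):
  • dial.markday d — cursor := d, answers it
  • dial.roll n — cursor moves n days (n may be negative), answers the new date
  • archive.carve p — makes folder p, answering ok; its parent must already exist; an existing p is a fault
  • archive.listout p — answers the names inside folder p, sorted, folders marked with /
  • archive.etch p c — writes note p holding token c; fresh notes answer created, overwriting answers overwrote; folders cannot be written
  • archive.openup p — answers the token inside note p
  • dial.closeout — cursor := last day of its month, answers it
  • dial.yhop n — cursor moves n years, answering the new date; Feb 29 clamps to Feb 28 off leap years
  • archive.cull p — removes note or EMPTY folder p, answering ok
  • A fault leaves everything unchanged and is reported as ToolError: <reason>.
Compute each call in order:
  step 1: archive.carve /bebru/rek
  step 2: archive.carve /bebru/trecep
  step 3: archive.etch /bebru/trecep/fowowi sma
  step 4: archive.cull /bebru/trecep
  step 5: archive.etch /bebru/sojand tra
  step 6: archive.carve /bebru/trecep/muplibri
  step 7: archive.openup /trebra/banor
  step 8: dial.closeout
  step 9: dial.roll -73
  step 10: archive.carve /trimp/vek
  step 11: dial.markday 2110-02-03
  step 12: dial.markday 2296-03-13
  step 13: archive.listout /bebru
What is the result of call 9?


Answer: 1741-12-17

Derivation:
>>> archive.carve p→/bebru/rek
[out] ok
>>> archive.carve p→/bebru/trecep
[out] ok
>>> archive.etch p→/bebru/trecep/fowowi c→sma
[out] created
>>> archive.cull p→/bebru/trecep
[out] ToolError: not empty
>>> archive.etch p→/bebru/sojand c→tra
[out] created
>>> archive.carve p→/bebru/trecep/muplibri
[out] ok
>>> archive.openup p→/trebra/banor
[out] ToolError: not found
>>> dial.closeout
[out] 1742-02-28
>>> dial.roll n→-73
[out] 1741-12-17
>>> archive.carve p→/trimp/vek
[out] ToolError: no parent
>>> dial.markday d→2110-02-03
[out] 2110-02-03
>>> dial.markday d→2296-03-13
[out] 2296-03-13
>>> archive.listout p→/bebru
[out] [rek/, sojand, trecep/]


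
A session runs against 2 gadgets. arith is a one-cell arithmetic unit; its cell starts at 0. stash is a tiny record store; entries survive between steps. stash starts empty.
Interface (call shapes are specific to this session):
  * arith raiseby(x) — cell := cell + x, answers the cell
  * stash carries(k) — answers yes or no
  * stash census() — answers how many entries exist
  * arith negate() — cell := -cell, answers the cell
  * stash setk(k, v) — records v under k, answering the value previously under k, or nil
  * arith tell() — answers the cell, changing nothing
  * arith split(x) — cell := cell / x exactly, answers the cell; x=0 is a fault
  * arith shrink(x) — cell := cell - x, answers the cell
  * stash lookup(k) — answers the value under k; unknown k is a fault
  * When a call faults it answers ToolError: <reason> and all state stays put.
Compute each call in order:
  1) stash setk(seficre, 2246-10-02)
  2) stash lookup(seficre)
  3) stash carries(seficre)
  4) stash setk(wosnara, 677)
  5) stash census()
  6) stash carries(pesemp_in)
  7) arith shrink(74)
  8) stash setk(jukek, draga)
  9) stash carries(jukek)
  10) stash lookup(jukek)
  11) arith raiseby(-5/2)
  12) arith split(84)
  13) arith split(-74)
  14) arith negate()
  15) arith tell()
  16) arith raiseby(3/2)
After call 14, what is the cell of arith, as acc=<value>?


Answer: acc=-51/4144

Derivation:
# stash setk(k: seficre, v: 2246-10-02) => nil
# stash lookup(k: seficre) => 2246-10-02
# stash carries(k: seficre) => yes
# stash setk(k: wosnara, v: 677) => nil
# stash census() => 2
# stash carries(k: pesemp_in) => no
# arith shrink(x: 74) => -74
# stash setk(k: jukek, v: draga) => nil
# stash carries(k: jukek) => yes
# stash lookup(k: jukek) => draga
# arith raiseby(x: -5/2) => -153/2
# arith split(x: 84) => -51/56
# arith split(x: -74) => 51/4144
# arith negate() => -51/4144
# arith tell() => -51/4144
# arith raiseby(x: 3/2) => 6165/4144


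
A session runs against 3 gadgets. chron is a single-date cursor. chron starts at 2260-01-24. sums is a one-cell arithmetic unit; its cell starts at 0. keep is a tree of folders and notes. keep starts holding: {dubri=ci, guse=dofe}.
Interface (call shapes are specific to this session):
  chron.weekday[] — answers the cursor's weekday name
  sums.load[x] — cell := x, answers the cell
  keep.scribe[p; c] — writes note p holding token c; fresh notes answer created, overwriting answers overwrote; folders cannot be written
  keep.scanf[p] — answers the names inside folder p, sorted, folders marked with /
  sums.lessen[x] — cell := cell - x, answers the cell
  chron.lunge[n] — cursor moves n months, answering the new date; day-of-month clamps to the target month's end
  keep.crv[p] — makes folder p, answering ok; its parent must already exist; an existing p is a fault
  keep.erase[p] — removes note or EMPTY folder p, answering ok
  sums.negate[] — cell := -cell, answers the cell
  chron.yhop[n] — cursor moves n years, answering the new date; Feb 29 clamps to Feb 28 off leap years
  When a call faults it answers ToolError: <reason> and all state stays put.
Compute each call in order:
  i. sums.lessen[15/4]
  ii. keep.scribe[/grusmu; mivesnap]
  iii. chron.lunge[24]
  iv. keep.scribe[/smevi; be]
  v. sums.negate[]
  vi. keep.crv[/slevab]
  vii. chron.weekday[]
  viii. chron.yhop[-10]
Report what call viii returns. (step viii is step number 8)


Answer: 2252-01-24

Derivation:
$ sums.lessen 15/4
  -15/4
$ keep.scribe /grusmu mivesnap
  created
$ chron.lunge 24
  2262-01-24
$ keep.scribe /smevi be
  created
$ sums.negate
  15/4
$ keep.crv /slevab
  ok
$ chron.weekday
  Friday
$ chron.yhop -10
  2252-01-24


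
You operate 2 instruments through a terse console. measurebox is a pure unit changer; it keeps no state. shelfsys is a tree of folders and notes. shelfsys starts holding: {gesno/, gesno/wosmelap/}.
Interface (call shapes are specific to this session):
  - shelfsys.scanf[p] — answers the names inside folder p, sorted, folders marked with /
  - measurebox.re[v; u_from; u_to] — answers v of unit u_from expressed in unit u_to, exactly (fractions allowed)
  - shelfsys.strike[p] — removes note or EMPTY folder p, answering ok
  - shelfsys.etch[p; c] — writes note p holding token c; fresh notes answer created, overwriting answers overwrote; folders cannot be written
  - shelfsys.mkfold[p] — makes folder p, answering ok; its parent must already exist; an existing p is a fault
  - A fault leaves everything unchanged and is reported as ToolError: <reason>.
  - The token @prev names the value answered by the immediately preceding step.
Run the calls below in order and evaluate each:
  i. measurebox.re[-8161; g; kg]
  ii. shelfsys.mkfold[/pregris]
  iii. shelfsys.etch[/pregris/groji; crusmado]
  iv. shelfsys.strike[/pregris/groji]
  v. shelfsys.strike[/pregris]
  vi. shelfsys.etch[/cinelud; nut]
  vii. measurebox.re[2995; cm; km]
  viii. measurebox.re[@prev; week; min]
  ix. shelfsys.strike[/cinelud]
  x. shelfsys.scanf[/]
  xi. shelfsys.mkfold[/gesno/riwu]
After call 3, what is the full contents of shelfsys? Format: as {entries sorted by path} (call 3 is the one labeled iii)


Answer: {gesno/, gesno/wosmelap/, pregris/, pregris/groji=crusmado}

Derivation:
Do: measurebox.re[-8161; g; kg]
See: -8161/1000
Do: shelfsys.mkfold[/pregris]
See: ok
Do: shelfsys.etch[/pregris/groji; crusmado]
See: created
Do: shelfsys.strike[/pregris/groji]
See: ok
Do: shelfsys.strike[/pregris]
See: ok
Do: shelfsys.etch[/cinelud; nut]
See: created
Do: measurebox.re[2995; cm; km]
See: 599/20000
Do: measurebox.re[@prev; week; min]
See: 37737/125
Do: shelfsys.strike[/cinelud]
See: ok
Do: shelfsys.scanf[/]
See: [gesno/]
Do: shelfsys.mkfold[/gesno/riwu]
See: ok


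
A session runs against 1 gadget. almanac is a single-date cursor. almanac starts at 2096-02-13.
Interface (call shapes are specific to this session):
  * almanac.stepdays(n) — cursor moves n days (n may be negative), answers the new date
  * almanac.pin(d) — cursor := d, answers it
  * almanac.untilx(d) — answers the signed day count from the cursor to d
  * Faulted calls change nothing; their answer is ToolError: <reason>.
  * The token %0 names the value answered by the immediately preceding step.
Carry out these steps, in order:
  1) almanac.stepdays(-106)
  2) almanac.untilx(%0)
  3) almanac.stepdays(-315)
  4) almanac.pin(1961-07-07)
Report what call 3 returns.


> almanac.stepdays n: -106
= 2095-10-30
> almanac.untilx d: %0
= 0
> almanac.stepdays n: -315
= 2094-12-19
> almanac.pin d: 1961-07-07
= 1961-07-07

Answer: 2094-12-19


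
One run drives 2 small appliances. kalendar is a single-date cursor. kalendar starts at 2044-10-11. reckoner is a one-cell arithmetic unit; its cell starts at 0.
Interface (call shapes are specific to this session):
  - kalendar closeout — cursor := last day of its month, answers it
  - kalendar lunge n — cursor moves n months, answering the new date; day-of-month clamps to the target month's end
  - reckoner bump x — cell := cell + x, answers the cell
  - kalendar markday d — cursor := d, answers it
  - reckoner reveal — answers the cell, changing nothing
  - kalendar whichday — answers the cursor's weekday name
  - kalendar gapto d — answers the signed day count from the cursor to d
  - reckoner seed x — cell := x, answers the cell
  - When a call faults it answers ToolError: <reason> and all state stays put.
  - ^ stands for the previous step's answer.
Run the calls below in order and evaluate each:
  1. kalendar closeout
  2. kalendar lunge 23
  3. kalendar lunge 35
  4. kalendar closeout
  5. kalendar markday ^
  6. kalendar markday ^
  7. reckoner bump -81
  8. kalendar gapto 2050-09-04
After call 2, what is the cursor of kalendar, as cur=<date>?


Answer: cur=2046-09-30

Derivation:
Calling kalendar closeout(), which returns 2044-10-31.
I run kalendar lunge(n='23'), — result: 2046-09-30.
Then kalendar lunge(n='35'), and get 2049-08-30.
Calling kalendar closeout(), and get 2049-08-31.
I try kalendar markday(d='^'), giving 2049-08-31.
I call kalendar markday(d='^'): 2049-08-31.
Now I run reckoner bump(x='-81'), giving -81.
Calling kalendar gapto(d='2050-09-04'), — result: 369.


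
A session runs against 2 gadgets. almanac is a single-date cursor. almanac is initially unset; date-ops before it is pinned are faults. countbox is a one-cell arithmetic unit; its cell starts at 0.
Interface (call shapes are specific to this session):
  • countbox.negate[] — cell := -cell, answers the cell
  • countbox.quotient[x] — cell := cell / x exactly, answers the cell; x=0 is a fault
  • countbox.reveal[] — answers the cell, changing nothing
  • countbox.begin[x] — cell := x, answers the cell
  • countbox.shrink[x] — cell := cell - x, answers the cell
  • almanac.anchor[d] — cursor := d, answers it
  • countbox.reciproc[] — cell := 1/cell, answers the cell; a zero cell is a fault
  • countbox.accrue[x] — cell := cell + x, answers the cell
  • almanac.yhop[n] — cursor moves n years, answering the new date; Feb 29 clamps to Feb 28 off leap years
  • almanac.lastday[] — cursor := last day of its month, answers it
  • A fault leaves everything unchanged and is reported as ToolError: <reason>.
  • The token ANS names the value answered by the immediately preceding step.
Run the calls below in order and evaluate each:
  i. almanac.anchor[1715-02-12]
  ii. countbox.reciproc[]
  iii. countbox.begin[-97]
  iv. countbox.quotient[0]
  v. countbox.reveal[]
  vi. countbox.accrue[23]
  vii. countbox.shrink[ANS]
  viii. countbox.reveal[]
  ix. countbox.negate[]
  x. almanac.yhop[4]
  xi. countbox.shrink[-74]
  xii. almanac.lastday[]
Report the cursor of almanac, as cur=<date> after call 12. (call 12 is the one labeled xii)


Answer: cur=1719-02-28

Derivation:
Next I call anchor using d: 1715-02-12: 1715-02-12.
I run reciproc, → ToolError: reciprocal of zero.
Invoking begin using x: -97, — result: -97.
Then quotient using x: 0, which returns ToolError: division by zero.
I use reveal(), and get -97.
I use accrue using x: 23, — result: -74.
I invoke shrink using x: ANS, giving 0.
I use reveal, giving 0.
I invoke negate(), and get 0.
I run yhop using n: 4, — result: 1719-02-12.
Using shrink using x: -74, → 74.
Calling lastday(), and see 1719-02-28.


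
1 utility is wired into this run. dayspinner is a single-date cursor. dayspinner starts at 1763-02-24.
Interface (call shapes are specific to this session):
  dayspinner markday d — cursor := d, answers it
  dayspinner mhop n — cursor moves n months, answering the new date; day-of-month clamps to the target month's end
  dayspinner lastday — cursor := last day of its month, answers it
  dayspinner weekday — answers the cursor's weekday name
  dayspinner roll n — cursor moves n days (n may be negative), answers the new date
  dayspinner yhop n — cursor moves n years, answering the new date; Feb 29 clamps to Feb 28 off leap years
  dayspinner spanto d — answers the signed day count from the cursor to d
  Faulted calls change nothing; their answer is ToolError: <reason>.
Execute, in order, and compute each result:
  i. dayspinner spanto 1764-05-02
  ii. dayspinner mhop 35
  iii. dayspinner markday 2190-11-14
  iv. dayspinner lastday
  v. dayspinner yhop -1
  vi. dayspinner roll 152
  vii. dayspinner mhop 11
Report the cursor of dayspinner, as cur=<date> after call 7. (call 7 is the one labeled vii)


-> dayspinner spanto(1764-05-02)
<- 433
-> dayspinner mhop(35)
<- 1766-01-24
-> dayspinner markday(2190-11-14)
<- 2190-11-14
-> dayspinner lastday()
<- 2190-11-30
-> dayspinner yhop(-1)
<- 2189-11-30
-> dayspinner roll(152)
<- 2190-05-01
-> dayspinner mhop(11)
<- 2191-04-01

Answer: cur=2191-04-01


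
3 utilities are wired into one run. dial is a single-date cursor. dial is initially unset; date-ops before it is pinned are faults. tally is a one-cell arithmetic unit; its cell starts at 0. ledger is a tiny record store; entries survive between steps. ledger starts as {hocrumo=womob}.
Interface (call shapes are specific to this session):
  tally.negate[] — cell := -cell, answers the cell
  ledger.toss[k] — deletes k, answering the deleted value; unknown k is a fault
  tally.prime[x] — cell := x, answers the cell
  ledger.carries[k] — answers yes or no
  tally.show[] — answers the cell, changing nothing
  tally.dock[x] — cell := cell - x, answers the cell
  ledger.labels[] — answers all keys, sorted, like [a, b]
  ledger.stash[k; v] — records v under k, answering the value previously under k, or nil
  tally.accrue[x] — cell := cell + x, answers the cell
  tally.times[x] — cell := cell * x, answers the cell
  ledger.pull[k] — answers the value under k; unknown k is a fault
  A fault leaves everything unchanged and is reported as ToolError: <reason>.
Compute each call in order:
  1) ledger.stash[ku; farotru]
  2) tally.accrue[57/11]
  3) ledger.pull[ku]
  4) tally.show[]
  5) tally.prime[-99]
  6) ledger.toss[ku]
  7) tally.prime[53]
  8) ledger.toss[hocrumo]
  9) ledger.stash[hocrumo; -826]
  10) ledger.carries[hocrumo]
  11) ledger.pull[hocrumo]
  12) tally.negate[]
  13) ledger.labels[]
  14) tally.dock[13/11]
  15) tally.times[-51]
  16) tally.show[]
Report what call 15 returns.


>>> ledger.stash k=ku v=farotru
  nil
>>> tally.accrue x=57/11
  57/11
>>> ledger.pull k=ku
  farotru
>>> tally.show
  57/11
>>> tally.prime x=-99
  -99
>>> ledger.toss k=ku
  farotru
>>> tally.prime x=53
  53
>>> ledger.toss k=hocrumo
  womob
>>> ledger.stash k=hocrumo v=-826
  nil
>>> ledger.carries k=hocrumo
  yes
>>> ledger.pull k=hocrumo
  -826
>>> tally.negate
  -53
>>> ledger.labels
  [hocrumo]
>>> tally.dock x=13/11
  -596/11
>>> tally.times x=-51
  30396/11
>>> tally.show
  30396/11

Answer: 30396/11


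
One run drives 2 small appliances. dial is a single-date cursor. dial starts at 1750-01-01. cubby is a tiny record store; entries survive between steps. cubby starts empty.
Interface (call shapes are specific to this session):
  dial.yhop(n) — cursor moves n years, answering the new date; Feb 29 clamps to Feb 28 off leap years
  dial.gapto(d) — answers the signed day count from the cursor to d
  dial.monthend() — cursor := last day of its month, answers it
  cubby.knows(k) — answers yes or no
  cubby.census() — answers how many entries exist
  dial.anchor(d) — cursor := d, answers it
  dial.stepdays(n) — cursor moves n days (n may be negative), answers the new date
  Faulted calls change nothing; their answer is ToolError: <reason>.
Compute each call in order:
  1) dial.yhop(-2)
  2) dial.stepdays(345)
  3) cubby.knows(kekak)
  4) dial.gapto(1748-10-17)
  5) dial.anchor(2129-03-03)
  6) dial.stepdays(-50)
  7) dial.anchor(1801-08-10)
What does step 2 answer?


Answer: 1748-12-11

Derivation:
==> dial.yhop(n=-2)
<== 1748-01-01
==> dial.stepdays(n=345)
<== 1748-12-11
==> cubby.knows(k=kekak)
<== no
==> dial.gapto(d=1748-10-17)
<== -55
==> dial.anchor(d=2129-03-03)
<== 2129-03-03
==> dial.stepdays(n=-50)
<== 2129-01-12
==> dial.anchor(d=1801-08-10)
<== 1801-08-10
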